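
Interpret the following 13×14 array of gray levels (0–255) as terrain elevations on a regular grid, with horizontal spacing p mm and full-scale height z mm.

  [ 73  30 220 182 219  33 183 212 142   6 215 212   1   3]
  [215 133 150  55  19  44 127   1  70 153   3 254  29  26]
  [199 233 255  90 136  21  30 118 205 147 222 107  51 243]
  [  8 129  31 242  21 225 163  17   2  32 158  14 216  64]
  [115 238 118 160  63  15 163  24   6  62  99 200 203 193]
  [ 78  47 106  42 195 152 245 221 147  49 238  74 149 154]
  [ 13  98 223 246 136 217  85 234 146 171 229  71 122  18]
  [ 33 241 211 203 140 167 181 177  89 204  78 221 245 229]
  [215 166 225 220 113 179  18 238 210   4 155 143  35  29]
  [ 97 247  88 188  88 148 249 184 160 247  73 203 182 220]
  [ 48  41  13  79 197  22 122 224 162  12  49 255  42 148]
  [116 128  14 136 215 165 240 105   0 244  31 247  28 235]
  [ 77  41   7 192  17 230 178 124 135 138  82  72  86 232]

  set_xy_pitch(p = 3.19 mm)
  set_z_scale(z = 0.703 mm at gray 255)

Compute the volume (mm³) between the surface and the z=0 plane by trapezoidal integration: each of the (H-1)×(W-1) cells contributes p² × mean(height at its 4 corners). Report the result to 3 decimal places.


height_mm = gray/255 × 0.703; cell vol = 3.19² × mean(4 corners)
unit = 3.19² × 0.703 / (4×255) = 0.00701353 mm³ per gray-sum
row 0: Σ corner-gray over 13 cells = 5703  → 39.9981
row 1: Σ corner-gray over 13 cells = 5989  → 42.0040
row 2: Σ corner-gray over 13 cells = 6244  → 43.7925
row 3: Σ corner-gray over 13 cells = 5582  → 39.1495
row 4: Σ corner-gray over 13 cells = 6572  → 46.0929
row 5: Σ corner-gray over 13 cells = 7549  → 52.9451
row 6: Σ corner-gray over 13 cells = 8563  → 60.0568
row 7: Σ corner-gray over 13 cells = 8232  → 57.7354
row 8: Σ corner-gray over 13 cells = 8087  → 56.7184
row 9: Σ corner-gray over 13 cells = 7063  → 49.5365
row 10: Σ corner-gray over 13 cells = 6089  → 42.7054
row 11: Σ corner-gray over 13 cells = 6370  → 44.6762
Σ rows: total corner-gray = 82043  → 575.4109 mm³

575.411


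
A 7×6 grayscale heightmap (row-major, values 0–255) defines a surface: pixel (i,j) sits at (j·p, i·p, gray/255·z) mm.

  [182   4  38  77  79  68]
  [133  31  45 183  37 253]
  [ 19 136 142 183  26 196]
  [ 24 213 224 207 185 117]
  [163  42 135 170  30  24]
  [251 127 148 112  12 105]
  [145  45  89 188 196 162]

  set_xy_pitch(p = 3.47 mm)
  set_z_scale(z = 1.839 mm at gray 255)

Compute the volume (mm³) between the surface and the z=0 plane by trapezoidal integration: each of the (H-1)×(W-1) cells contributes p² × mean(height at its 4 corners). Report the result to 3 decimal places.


306.336

height_mm = gray/255 × 1.839; cell vol = 3.47² × mean(4 corners)
unit = 3.47² × 1.839 / (4×255) = 0.021709 mm³ per gray-sum
row 0: Σ corner-gray over 5 cells = 1624  → 35.2555
row 1: Σ corner-gray over 5 cells = 2167  → 47.0435
row 2: Σ corner-gray over 5 cells = 2988  → 64.8666
row 3: Σ corner-gray over 5 cells = 2740  → 59.4828
row 4: Σ corner-gray over 5 cells = 2095  → 45.4804
row 5: Σ corner-gray over 5 cells = 2497  → 54.2075
Σ rows: total corner-gray = 14111  → 306.3362 mm³


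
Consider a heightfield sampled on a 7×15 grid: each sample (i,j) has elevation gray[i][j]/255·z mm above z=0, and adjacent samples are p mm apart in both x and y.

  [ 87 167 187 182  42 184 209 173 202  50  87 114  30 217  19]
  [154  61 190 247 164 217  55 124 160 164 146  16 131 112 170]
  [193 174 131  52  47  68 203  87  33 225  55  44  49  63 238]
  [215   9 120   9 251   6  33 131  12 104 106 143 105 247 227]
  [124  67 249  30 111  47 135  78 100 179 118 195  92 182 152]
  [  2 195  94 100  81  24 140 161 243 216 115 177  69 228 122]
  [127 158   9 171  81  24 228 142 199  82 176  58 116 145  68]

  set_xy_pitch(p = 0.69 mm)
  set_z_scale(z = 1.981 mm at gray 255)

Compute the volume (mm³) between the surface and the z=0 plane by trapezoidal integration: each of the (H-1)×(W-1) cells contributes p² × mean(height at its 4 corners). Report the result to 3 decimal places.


height_mm = gray/255 × 1.981; cell vol = 0.69² × mean(4 corners)
unit = 0.69² × 1.981 / (4×255) = 0.000924661 mm³ per gray-sum
row 0: Σ corner-gray over 14 cells = 7692  → 7.1125
row 1: Σ corner-gray over 14 cells = 6791  → 6.2794
row 2: Σ corner-gray over 14 cells = 5887  → 5.4435
row 3: Σ corner-gray over 14 cells = 6436  → 5.9511
row 4: Σ corner-gray over 14 cells = 7252  → 6.7056
row 5: Σ corner-gray over 14 cells = 7183  → 6.6418
Σ rows: total corner-gray = 41241  → 38.1339 mm³

38.134


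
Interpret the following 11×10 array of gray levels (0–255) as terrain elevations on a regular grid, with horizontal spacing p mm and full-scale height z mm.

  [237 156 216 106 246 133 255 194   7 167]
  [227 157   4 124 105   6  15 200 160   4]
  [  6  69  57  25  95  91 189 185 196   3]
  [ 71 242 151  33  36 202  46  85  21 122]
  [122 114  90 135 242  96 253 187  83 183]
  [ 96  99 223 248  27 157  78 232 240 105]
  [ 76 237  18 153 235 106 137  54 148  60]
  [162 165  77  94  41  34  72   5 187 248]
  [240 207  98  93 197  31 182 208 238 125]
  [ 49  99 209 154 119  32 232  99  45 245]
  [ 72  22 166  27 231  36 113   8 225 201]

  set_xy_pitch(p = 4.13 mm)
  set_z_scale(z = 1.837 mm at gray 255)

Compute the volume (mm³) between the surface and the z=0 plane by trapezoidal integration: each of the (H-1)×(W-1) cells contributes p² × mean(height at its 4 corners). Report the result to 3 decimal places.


height_mm = gray/255 × 1.837; cell vol = 4.13² × mean(4 corners)
unit = 4.13² × 1.837 / (4×255) = 0.0307191 mm³ per gray-sum
row 0: Σ corner-gray over 9 cells = 4803  → 147.5440
row 1: Σ corner-gray over 9 cells = 3596  → 110.4660
row 2: Σ corner-gray over 9 cells = 3648  → 112.0634
row 3: Σ corner-gray over 9 cells = 4530  → 139.1577
row 4: Σ corner-gray over 9 cells = 5514  → 169.3854
row 5: Σ corner-gray over 9 cells = 5121  → 157.3127
row 6: Σ corner-gray over 9 cells = 4072  → 125.0883
row 7: Σ corner-gray over 9 cells = 4633  → 142.3218
row 8: Σ corner-gray over 9 cells = 5145  → 158.0500
row 9: Σ corner-gray over 9 cells = 4201  → 129.0511
Σ rows: total corner-gray = 45263  → 1390.4405 mm³

1390.441


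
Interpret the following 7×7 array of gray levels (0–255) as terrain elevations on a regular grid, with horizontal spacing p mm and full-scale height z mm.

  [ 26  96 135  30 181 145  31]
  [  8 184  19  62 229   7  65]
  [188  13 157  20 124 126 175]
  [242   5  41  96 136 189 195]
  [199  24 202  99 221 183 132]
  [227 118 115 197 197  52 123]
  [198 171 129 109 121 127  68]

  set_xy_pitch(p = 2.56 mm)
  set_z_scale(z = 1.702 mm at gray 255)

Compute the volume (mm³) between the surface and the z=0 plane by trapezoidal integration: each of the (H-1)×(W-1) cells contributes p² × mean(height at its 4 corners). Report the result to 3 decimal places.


187.905

height_mm = gray/255 × 1.702; cell vol = 2.56² × mean(4 corners)
unit = 2.56² × 1.702 / (4×255) = 0.0109355 mm³ per gray-sum
row 0: Σ corner-gray over 6 cells = 2306  → 25.2173
row 1: Σ corner-gray over 6 cells = 2318  → 25.3485
row 2: Σ corner-gray over 6 cells = 2614  → 28.5854
row 3: Σ corner-gray over 6 cells = 3160  → 34.5562
row 4: Σ corner-gray over 6 cells = 3497  → 38.2415
row 5: Σ corner-gray over 6 cells = 3288  → 35.9560
Σ rows: total corner-gray = 17183  → 187.9050 mm³


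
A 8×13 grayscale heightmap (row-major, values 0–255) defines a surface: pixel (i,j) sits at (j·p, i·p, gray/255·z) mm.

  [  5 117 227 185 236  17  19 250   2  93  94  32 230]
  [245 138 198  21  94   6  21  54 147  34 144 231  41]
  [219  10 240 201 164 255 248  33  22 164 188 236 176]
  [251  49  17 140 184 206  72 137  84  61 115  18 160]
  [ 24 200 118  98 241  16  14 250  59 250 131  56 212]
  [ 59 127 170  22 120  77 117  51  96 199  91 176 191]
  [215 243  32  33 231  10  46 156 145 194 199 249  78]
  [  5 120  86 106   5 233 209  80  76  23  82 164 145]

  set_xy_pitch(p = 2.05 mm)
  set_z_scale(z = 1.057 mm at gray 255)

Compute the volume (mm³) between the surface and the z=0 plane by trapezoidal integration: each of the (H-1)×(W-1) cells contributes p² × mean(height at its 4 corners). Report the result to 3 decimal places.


height_mm = gray/255 × 1.057; cell vol = 2.05² × mean(4 corners)
unit = 2.05² × 1.057 / (4×255) = 0.00435494 mm³ per gray-sum
row 0: Σ corner-gray over 12 cells = 5241  → 22.8243
row 1: Σ corner-gray over 12 cells = 6379  → 27.7802
row 2: Σ corner-gray over 12 cells = 6494  → 28.2810
row 3: Σ corner-gray over 12 cells = 5679  → 24.7317
row 4: Σ corner-gray over 12 cells = 5844  → 25.4503
row 5: Σ corner-gray over 12 cells = 6111  → 26.6131
row 6: Σ corner-gray over 12 cells = 5887  → 25.6376
Σ rows: total corner-gray = 41635  → 181.3181 mm³

181.318


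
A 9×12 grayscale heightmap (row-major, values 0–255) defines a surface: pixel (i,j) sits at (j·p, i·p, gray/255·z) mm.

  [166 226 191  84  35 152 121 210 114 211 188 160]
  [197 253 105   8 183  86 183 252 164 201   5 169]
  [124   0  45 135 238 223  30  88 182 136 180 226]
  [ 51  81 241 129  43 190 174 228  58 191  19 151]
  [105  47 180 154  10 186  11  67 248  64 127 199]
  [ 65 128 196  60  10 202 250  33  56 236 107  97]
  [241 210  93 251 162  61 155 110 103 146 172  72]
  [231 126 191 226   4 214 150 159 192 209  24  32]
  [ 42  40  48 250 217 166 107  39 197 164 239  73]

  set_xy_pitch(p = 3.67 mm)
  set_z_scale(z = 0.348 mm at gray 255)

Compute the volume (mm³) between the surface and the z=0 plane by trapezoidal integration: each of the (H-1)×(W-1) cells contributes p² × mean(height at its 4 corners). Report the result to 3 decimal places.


height_mm = gray/255 × 0.348; cell vol = 3.67² × mean(4 corners)
unit = 3.67² × 0.348 / (4×255) = 0.00459527 mm³ per gray-sum
row 0: Σ corner-gray over 11 cells = 6636  → 30.4942
row 1: Σ corner-gray over 11 cells = 6110  → 28.0771
row 2: Σ corner-gray over 11 cells = 5774  → 26.5331
row 3: Σ corner-gray over 11 cells = 5402  → 24.8237
row 4: Σ corner-gray over 11 cells = 5210  → 23.9414
row 5: Σ corner-gray over 11 cells = 5957  → 27.3740
row 6: Σ corner-gray over 11 cells = 6492  → 29.8325
row 7: Σ corner-gray over 11 cells = 6302  → 28.9594
Σ rows: total corner-gray = 47883  → 220.0354 mm³

220.035


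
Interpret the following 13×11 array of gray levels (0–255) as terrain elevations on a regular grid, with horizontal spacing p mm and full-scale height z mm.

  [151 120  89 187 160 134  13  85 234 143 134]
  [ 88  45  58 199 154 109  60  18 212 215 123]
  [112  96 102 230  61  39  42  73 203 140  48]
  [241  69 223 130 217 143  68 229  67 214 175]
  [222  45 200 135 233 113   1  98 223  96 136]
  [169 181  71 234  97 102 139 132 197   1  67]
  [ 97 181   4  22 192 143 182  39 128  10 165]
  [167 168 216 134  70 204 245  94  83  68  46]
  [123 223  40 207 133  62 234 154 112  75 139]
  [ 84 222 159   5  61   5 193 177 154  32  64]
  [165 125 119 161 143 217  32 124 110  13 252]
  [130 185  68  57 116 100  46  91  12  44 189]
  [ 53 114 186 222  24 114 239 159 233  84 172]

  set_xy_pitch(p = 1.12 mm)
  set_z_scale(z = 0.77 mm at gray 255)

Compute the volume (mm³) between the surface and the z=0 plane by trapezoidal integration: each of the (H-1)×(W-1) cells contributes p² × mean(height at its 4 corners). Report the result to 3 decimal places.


56.084

height_mm = gray/255 × 0.77; cell vol = 1.12² × mean(4 corners)
unit = 1.12² × 0.77 / (4×255) = 0.000946949 mm³ per gray-sum
row 0: Σ corner-gray over 10 cells = 4966  → 4.7025
row 1: Σ corner-gray over 10 cells = 4483  → 4.2452
row 2: Σ corner-gray over 10 cells = 5268  → 4.9885
row 3: Σ corner-gray over 10 cells = 5782  → 5.4753
row 4: Σ corner-gray over 10 cells = 5190  → 4.9147
row 5: Σ corner-gray over 10 cells = 4608  → 4.3635
row 6: Σ corner-gray over 10 cells = 4841  → 4.5842
row 7: Σ corner-gray over 10 cells = 5519  → 5.2262
row 8: Σ corner-gray over 10 cells = 4906  → 4.6457
row 9: Σ corner-gray over 10 cells = 4669  → 4.4213
row 10: Σ corner-gray over 10 cells = 4262  → 4.0359
row 11: Σ corner-gray over 10 cells = 4732  → 4.4810
Σ rows: total corner-gray = 59226  → 56.0840 mm³


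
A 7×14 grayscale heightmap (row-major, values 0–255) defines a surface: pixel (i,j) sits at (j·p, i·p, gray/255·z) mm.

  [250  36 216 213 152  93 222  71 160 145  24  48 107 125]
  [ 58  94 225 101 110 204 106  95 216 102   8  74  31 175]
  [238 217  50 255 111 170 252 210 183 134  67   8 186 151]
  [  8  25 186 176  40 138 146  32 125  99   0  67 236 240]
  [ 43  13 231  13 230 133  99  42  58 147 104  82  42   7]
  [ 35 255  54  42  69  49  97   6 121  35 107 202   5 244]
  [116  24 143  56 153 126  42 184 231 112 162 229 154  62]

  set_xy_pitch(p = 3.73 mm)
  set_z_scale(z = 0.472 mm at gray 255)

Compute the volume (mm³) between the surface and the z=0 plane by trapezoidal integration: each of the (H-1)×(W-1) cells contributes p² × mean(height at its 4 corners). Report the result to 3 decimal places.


height_mm = gray/255 × 0.472; cell vol = 3.73² × mean(4 corners)
unit = 3.73² × 0.472 / (4×255) = 0.00643813 mm³ per gray-sum
row 0: Σ corner-gray over 13 cells = 6314  → 40.6503
row 1: Σ corner-gray over 13 cells = 7040  → 45.3244
row 2: Σ corner-gray over 13 cells = 6863  → 44.1849
row 3: Σ corner-gray over 13 cells = 5226  → 33.6456
row 4: Σ corner-gray over 13 cells = 4801  → 30.9094
row 5: Σ corner-gray over 13 cells = 5773  → 37.1673
Σ rows: total corner-gray = 36017  → 231.8820 mm³

231.882


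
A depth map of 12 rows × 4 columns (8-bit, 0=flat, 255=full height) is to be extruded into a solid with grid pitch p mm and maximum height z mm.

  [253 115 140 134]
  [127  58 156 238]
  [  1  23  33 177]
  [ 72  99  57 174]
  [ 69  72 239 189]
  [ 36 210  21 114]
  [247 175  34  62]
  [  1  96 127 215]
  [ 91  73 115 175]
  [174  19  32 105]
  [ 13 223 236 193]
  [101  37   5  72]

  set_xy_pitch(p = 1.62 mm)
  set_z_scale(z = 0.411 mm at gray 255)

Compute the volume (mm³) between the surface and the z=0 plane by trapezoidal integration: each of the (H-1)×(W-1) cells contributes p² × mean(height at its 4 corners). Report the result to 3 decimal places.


height_mm = gray/255 × 0.411; cell vol = 1.62² × mean(4 corners)
unit = 1.62² × 0.411 / (4×255) = 0.00105748 mm³ per gray-sum
row 0: Σ corner-gray over 3 cells = 1690  → 1.7871
row 1: Σ corner-gray over 3 cells = 1083  → 1.1452
row 2: Σ corner-gray over 3 cells = 848  → 0.8967
row 3: Σ corner-gray over 3 cells = 1438  → 1.5207
row 4: Σ corner-gray over 3 cells = 1492  → 1.5778
row 5: Σ corner-gray over 3 cells = 1339  → 1.4160
row 6: Σ corner-gray over 3 cells = 1389  → 1.4688
row 7: Σ corner-gray over 3 cells = 1304  → 1.3790
row 8: Σ corner-gray over 3 cells = 1023  → 1.0818
row 9: Σ corner-gray over 3 cells = 1505  → 1.5915
row 10: Σ corner-gray over 3 cells = 1381  → 1.4604
Σ rows: total corner-gray = 14492  → 15.3250 mm³

15.325


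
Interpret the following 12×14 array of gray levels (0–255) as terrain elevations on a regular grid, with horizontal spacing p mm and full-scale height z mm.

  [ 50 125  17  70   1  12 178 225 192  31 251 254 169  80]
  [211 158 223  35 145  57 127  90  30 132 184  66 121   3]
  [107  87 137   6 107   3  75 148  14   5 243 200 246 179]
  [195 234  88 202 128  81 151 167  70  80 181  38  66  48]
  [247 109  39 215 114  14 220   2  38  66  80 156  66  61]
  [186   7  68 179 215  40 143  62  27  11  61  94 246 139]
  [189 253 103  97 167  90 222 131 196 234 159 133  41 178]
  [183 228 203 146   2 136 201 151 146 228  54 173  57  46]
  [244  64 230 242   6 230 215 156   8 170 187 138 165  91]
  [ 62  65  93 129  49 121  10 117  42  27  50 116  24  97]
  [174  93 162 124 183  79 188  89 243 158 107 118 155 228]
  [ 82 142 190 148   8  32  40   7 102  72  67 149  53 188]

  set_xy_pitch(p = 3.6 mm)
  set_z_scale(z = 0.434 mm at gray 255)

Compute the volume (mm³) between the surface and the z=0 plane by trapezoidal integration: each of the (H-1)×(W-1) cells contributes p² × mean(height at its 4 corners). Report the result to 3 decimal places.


377.237

height_mm = gray/255 × 0.434; cell vol = 3.6² × mean(4 corners)
unit = 3.6² × 0.434 / (4×255) = 0.00551435 mm³ per gray-sum
row 0: Σ corner-gray over 13 cells = 6130  → 33.8030
row 1: Σ corner-gray over 13 cells = 5778  → 31.8619
row 2: Σ corner-gray over 13 cells = 6043  → 33.3232
row 3: Σ corner-gray over 13 cells = 5761  → 31.7682
row 4: Σ corner-gray over 13 cells = 5177  → 28.5478
row 5: Σ corner-gray over 13 cells = 6650  → 36.6704
row 6: Σ corner-gray over 13 cells = 7698  → 42.4495
row 7: Σ corner-gray over 13 cells = 7636  → 42.1076
row 8: Σ corner-gray over 13 cells = 5802  → 31.9943
row 9: Σ corner-gray over 13 cells = 5645  → 31.1285
row 10: Σ corner-gray over 13 cells = 6090  → 33.5824
Σ rows: total corner-gray = 68410  → 377.2369 mm³


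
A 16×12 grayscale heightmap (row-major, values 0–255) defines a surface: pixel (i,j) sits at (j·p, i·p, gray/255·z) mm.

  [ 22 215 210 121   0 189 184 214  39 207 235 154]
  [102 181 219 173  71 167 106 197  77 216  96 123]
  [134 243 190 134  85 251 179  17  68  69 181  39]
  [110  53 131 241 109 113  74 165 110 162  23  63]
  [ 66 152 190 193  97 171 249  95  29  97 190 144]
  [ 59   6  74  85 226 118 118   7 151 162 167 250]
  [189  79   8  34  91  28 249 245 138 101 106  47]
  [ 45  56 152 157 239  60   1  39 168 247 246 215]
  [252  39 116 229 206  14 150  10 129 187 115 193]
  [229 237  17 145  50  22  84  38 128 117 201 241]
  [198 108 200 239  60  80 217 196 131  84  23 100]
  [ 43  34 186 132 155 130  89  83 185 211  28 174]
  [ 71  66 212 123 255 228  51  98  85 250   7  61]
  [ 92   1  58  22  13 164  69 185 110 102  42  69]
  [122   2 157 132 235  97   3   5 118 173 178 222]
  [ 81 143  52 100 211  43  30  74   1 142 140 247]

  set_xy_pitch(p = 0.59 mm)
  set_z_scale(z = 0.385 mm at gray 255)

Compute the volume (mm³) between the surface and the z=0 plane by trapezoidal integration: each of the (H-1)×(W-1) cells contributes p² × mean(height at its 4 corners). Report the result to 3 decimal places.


height_mm = gray/255 × 0.385; cell vol = 0.59² × mean(4 corners)
unit = 0.59² × 0.385 / (4×255) = 0.000131391 mm³ per gray-sum
row 0: Σ corner-gray over 11 cells = 6635  → 0.8718
row 1: Σ corner-gray over 11 cells = 6238  → 0.8196
row 2: Σ corner-gray over 11 cells = 5542  → 0.7282
row 3: Σ corner-gray over 11 cells = 5671  → 0.7451
row 4: Σ corner-gray over 11 cells = 5673  → 0.7454
row 5: Σ corner-gray over 11 cells = 4931  → 0.6479
row 6: Σ corner-gray over 11 cells = 5384  → 0.7074
row 7: Σ corner-gray over 11 cells = 5825  → 0.7654
row 8: Σ corner-gray over 11 cells = 5383  → 0.7073
row 9: Σ corner-gray over 11 cells = 5522  → 0.7255
row 10: Σ corner-gray over 11 cells = 5657  → 0.7433
row 11: Σ corner-gray over 11 cells = 5565  → 0.7312
row 12: Σ corner-gray over 11 cells = 4575  → 0.6011
row 13: Σ corner-gray over 11 cells = 4237  → 0.5567
row 14: Σ corner-gray over 11 cells = 4744  → 0.6233
Σ rows: total corner-gray = 81582  → 10.7191 mm³

10.719


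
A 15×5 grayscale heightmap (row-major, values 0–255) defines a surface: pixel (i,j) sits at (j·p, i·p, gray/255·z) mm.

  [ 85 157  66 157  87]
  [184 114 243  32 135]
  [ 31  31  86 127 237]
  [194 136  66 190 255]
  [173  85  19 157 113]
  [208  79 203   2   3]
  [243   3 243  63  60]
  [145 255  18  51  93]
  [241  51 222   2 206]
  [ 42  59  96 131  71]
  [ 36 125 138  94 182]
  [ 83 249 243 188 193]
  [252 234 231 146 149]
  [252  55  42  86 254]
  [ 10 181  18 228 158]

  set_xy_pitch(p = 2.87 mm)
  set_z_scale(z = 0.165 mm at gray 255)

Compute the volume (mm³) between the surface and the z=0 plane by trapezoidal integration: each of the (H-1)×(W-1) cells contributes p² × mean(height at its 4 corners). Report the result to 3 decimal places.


37.847

height_mm = gray/255 × 0.165; cell vol = 2.87² × mean(4 corners)
unit = 2.87² × 0.165 / (4×255) = 0.00133244 mm³ per gray-sum
row 0: Σ corner-gray over 4 cells = 2029  → 2.7035
row 1: Σ corner-gray over 4 cells = 1853  → 2.4690
row 2: Σ corner-gray over 4 cells = 1989  → 2.6502
row 3: Σ corner-gray over 4 cells = 2041  → 2.7195
row 4: Σ corner-gray over 4 cells = 1587  → 2.1146
row 5: Σ corner-gray over 4 cells = 1700  → 2.2651
row 6: Σ corner-gray over 4 cells = 1807  → 2.4077
row 7: Σ corner-gray over 4 cells = 1883  → 2.5090
row 8: Σ corner-gray over 4 cells = 1682  → 2.2412
row 9: Σ corner-gray over 4 cells = 1617  → 2.1546
row 10: Σ corner-gray over 4 cells = 2568  → 3.4217
row 11: Σ corner-gray over 4 cells = 3259  → 4.3424
row 12: Σ corner-gray over 4 cells = 2495  → 3.3244
row 13: Σ corner-gray over 4 cells = 1894  → 2.5236
Σ rows: total corner-gray = 28404  → 37.8466 mm³


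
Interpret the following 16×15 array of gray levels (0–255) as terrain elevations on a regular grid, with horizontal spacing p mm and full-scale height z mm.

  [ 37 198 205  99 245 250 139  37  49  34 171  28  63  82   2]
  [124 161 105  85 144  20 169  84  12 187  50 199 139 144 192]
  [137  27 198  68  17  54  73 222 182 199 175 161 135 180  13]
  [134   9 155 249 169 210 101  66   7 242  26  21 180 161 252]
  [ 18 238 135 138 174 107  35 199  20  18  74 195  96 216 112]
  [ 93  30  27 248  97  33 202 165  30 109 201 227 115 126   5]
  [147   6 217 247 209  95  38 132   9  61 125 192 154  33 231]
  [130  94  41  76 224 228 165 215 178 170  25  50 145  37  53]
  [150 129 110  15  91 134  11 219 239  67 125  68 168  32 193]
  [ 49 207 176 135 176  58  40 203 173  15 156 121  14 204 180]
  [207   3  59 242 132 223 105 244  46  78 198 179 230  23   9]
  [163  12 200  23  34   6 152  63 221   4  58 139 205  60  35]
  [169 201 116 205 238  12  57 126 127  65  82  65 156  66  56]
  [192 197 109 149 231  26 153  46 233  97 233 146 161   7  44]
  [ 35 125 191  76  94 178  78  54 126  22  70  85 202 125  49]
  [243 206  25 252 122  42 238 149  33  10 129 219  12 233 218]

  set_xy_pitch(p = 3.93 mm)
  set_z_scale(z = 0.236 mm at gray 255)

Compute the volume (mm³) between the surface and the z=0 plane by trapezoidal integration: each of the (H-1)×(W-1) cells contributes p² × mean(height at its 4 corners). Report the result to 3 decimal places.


361.755

height_mm = gray/255 × 0.236; cell vol = 3.93² × mean(4 corners)
unit = 3.93² × 0.236 / (4×255) = 0.00357353 mm³ per gray-sum
row 0: Σ corner-gray over 14 cells = 6553  → 23.4173
row 1: Σ corner-gray over 14 cells = 6846  → 24.4644
row 2: Σ corner-gray over 14 cells = 7110  → 25.4078
row 3: Σ corner-gray over 14 cells = 6998  → 25.0075
row 4: Σ corner-gray over 14 cells = 6738  → 24.0784
row 5: Σ corner-gray over 14 cells = 6732  → 24.0570
row 6: Σ corner-gray over 14 cells = 6893  → 24.6323
row 7: Σ corner-gray over 14 cells = 6638  → 23.7211
row 8: Σ corner-gray over 14 cells = 6744  → 24.0999
row 9: Σ corner-gray over 14 cells = 7325  → 26.1761
row 10: Σ corner-gray over 14 cells = 6292  → 22.4846
row 11: Σ corner-gray over 14 cells = 5809  → 20.7586
row 12: Σ corner-gray over 14 cells = 7069  → 25.2613
row 13: Σ corner-gray over 14 cells = 6748  → 24.1142
row 14: Σ corner-gray over 14 cells = 6737  → 24.0748
Σ rows: total corner-gray = 101232  → 361.7552 mm³


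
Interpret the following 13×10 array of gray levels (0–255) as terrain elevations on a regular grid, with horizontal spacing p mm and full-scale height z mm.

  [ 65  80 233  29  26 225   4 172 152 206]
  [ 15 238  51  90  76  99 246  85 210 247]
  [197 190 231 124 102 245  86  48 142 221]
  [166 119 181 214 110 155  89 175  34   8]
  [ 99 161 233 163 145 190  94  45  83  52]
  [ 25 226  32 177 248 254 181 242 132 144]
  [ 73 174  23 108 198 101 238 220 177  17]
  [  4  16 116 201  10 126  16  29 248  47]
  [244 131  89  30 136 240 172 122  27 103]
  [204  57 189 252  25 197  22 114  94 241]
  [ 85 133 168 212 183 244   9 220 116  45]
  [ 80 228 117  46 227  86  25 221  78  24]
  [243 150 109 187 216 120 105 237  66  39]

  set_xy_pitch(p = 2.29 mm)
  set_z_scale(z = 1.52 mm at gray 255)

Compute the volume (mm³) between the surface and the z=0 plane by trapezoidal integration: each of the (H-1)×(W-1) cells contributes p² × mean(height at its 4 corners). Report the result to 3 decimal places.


height_mm = gray/255 × 1.52; cell vol = 2.29² × mean(4 corners)
unit = 2.29² × 1.52 / (4×255) = 0.00781474 mm³ per gray-sum
row 0: Σ corner-gray over 9 cells = 4565  → 35.6743
row 1: Σ corner-gray over 9 cells = 5206  → 40.6835
row 2: Σ corner-gray over 9 cells = 5082  → 39.7145
row 3: Σ corner-gray over 9 cells = 4707  → 36.7840
row 4: Σ corner-gray over 9 cells = 5532  → 43.2311
row 5: Σ corner-gray over 9 cells = 5721  → 44.7081
row 6: Σ corner-gray over 9 cells = 4143  → 32.3765
row 7: Σ corner-gray over 9 cells = 3816  → 29.8210
row 8: Σ corner-gray over 9 cells = 4586  → 35.8384
row 9: Σ corner-gray over 9 cells = 5045  → 39.4253
row 10: Σ corner-gray over 9 cells = 4860  → 37.9796
row 11: Σ corner-gray over 9 cells = 4822  → 37.6827
Σ rows: total corner-gray = 58085  → 453.9190 mm³

453.919


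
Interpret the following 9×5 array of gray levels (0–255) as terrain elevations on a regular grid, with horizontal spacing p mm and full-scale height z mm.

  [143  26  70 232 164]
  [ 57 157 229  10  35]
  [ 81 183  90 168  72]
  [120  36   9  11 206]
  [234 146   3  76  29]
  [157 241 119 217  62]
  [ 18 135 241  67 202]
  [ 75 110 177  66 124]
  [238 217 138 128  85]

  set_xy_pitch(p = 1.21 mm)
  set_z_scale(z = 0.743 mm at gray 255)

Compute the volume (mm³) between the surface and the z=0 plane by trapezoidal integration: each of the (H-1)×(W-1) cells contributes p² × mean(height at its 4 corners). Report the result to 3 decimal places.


height_mm = gray/255 × 0.743; cell vol = 1.21² × mean(4 corners)
unit = 1.21² × 0.743 / (4×255) = 0.0010665 mm³ per gray-sum
row 0: Σ corner-gray over 4 cells = 1847  → 1.9698
row 1: Σ corner-gray over 4 cells = 1919  → 2.0466
row 2: Σ corner-gray over 4 cells = 1473  → 1.5709
row 3: Σ corner-gray over 4 cells = 1151  → 1.2275
row 4: Σ corner-gray over 4 cells = 2086  → 2.2247
row 5: Σ corner-gray over 4 cells = 2479  → 2.6438
row 6: Σ corner-gray over 4 cells = 2011  → 2.1447
row 7: Σ corner-gray over 4 cells = 2194  → 2.3399
Σ rows: total corner-gray = 15160  → 16.1681 mm³

16.168


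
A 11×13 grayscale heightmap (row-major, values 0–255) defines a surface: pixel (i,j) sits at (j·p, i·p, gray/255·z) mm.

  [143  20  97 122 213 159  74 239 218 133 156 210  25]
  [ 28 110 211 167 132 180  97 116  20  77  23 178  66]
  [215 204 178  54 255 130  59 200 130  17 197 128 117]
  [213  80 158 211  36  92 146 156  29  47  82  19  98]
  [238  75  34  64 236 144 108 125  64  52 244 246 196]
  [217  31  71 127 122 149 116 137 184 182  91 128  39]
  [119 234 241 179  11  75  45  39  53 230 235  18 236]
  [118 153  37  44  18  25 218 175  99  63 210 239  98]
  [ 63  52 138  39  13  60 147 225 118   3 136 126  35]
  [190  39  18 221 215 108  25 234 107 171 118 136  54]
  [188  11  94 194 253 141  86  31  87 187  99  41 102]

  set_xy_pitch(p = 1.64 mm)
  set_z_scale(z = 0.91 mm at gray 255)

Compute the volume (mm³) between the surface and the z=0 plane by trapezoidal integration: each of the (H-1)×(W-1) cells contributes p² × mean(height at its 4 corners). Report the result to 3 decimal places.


138.751

height_mm = gray/255 × 0.91; cell vol = 1.64² × mean(4 corners)
unit = 1.64² × 0.91 / (4×255) = 0.00239955 mm³ per gray-sum
row 0: Σ corner-gray over 12 cells = 6166  → 14.7956
row 1: Σ corner-gray over 12 cells = 6152  → 14.7620
row 2: Σ corner-gray over 12 cells = 5859  → 14.0589
row 3: Σ corner-gray over 12 cells = 5641  → 13.5358
row 4: Σ corner-gray over 12 cells = 6150  → 14.7572
row 5: Σ corner-gray over 12 cells = 6007  → 14.4141
row 6: Σ corner-gray over 12 cells = 5853  → 14.0445
row 7: Σ corner-gray over 12 cells = 4990  → 11.9737
row 8: Σ corner-gray over 12 cells = 5240  → 12.5736
row 9: Σ corner-gray over 12 cells = 5766  → 13.8358
Σ rows: total corner-gray = 57824  → 138.7513 mm³


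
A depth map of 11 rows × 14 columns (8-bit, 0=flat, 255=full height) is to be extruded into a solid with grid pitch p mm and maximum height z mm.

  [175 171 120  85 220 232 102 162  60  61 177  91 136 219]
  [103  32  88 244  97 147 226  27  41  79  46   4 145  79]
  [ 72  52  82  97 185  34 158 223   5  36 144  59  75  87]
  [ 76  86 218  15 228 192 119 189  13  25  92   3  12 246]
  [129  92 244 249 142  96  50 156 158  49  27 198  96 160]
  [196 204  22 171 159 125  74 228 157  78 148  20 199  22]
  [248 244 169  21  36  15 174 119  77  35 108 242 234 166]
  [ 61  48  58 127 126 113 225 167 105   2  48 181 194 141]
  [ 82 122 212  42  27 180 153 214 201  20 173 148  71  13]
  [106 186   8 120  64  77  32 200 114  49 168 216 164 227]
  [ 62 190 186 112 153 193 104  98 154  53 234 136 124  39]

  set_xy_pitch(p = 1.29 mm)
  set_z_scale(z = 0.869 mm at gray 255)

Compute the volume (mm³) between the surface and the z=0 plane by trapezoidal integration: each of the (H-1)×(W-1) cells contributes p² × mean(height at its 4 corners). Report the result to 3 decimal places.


height_mm = gray/255 × 0.869; cell vol = 1.29² × mean(4 corners)
unit = 1.29² × 0.869 / (4×255) = 0.00141775 mm³ per gray-sum
row 0: Σ corner-gray over 13 cells = 6162  → 8.7362
row 1: Σ corner-gray over 13 cells = 4993  → 7.0788
row 2: Σ corner-gray over 13 cells = 5165  → 7.3227
row 3: Σ corner-gray over 13 cells = 6109  → 8.6610
row 4: Σ corner-gray over 13 cells = 6791  → 9.6279
row 5: Σ corner-gray over 13 cells = 6750  → 9.5698
row 6: Σ corner-gray over 13 cells = 6352  → 9.0055
row 7: Σ corner-gray over 13 cells = 6211  → 8.8056
row 8: Σ corner-gray over 13 cells = 6350  → 9.0027
row 9: Σ corner-gray over 13 cells = 6704  → 9.5046
Σ rows: total corner-gray = 61587  → 87.3148 mm³

87.315


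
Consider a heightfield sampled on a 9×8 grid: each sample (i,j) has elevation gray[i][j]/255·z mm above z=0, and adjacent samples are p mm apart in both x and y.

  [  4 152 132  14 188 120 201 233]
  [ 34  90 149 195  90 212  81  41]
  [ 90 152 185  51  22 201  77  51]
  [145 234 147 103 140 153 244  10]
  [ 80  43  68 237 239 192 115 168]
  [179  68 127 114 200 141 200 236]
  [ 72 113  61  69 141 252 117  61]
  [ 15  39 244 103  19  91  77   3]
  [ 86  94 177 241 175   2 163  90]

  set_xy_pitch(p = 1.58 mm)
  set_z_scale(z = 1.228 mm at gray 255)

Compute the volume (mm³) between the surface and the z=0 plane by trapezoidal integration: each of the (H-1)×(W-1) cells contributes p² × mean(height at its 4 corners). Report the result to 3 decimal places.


height_mm = gray/255 × 1.228; cell vol = 1.58² × mean(4 corners)
unit = 1.58² × 1.228 / (4×255) = 0.00300547 mm³ per gray-sum
row 0: Σ corner-gray over 7 cells = 3560  → 10.6995
row 1: Σ corner-gray over 7 cells = 3226  → 9.6956
row 2: Σ corner-gray over 7 cells = 3714  → 11.1623
row 3: Σ corner-gray over 7 cells = 4233  → 12.7222
row 4: Σ corner-gray over 7 cells = 4151  → 12.4757
row 5: Σ corner-gray over 7 cells = 3754  → 11.2825
row 6: Σ corner-gray over 7 cells = 2803  → 8.4243
row 7: Σ corner-gray over 7 cells = 3044  → 9.1487
Σ rows: total corner-gray = 28485  → 85.6108 mm³

85.611


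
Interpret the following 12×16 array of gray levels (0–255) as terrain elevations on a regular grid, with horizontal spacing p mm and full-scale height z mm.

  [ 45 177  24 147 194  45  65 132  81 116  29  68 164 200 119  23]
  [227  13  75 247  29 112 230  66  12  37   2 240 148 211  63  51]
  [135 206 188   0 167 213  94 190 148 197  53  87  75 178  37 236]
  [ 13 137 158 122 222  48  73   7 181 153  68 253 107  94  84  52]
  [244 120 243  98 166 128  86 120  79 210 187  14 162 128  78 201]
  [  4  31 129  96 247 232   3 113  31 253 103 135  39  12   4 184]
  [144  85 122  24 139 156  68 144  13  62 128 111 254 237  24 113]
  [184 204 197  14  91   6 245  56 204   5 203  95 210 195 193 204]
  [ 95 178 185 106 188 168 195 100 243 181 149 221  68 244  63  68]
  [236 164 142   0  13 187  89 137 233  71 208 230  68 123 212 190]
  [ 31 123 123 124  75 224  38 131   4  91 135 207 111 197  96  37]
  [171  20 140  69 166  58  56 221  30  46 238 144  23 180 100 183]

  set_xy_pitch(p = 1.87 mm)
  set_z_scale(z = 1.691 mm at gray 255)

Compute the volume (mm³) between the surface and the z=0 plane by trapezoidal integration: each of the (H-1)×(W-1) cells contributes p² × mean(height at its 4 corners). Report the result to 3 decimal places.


height_mm = gray/255 × 1.691; cell vol = 1.87² × mean(4 corners)
unit = 1.87² × 1.691 / (4×255) = 0.00579731 mm³ per gray-sum
row 0: Σ corner-gray over 15 cells = 6438  → 37.3231
row 1: Σ corner-gray over 15 cells = 7285  → 42.2334
row 2: Σ corner-gray over 15 cells = 7516  → 43.5726
row 3: Σ corner-gray over 15 cells = 7562  → 43.8393
row 4: Σ corner-gray over 15 cells = 7127  → 41.3174
row 5: Σ corner-gray over 15 cells = 6435  → 37.3057
row 6: Σ corner-gray over 15 cells = 7615  → 44.1465
row 7: Σ corner-gray over 15 cells = 8965  → 51.9729
row 8: Σ corner-gray over 15 cells = 8921  → 51.7178
row 9: Σ corner-gray over 15 cells = 7606  → 44.0944
row 10: Σ corner-gray over 15 cells = 6762  → 39.2014
Σ rows: total corner-gray = 82232  → 476.7245 mm³

476.725


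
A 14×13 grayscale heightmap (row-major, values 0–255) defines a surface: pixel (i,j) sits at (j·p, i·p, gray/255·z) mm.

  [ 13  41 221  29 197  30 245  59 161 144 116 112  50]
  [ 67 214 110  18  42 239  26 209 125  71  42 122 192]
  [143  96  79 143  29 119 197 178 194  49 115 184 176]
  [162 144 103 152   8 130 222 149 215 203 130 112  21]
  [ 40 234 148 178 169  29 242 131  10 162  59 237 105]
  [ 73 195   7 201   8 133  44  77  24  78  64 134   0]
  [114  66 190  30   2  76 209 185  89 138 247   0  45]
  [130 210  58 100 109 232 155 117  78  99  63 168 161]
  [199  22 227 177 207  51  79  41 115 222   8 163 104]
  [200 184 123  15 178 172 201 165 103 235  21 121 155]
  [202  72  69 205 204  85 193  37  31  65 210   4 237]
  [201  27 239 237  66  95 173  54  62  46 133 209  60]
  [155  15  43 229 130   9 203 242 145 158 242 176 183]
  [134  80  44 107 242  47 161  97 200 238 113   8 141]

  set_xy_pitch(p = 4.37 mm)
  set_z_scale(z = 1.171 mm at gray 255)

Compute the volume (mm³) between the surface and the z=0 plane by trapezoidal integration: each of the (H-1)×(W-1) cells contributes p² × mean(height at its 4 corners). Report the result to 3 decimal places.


height_mm = gray/255 × 1.171; cell vol = 4.37² × mean(4 corners)
unit = 4.37² × 1.171 / (4×255) = 0.021924 mm³ per gray-sum
row 0: Σ corner-gray over 12 cells = 5468  → 119.8804
row 1: Σ corner-gray over 12 cells = 5780  → 126.7207
row 2: Σ corner-gray over 12 cells = 6404  → 140.4012
row 3: Σ corner-gray over 12 cells = 6662  → 146.0576
row 4: Σ corner-gray over 12 cells = 5346  → 117.2057
row 5: Σ corner-gray over 12 cells = 4626  → 101.4204
row 6: Σ corner-gray over 12 cells = 5692  → 124.7914
row 7: Σ corner-gray over 12 cells = 5996  → 131.4562
row 8: Σ corner-gray over 12 cells = 6318  → 138.5158
row 9: Σ corner-gray over 12 cells = 6180  → 135.4903
row 10: Σ corner-gray over 12 cells = 5732  → 125.6683
row 11: Σ corner-gray over 12 cells = 6465  → 141.7386
row 12: Σ corner-gray over 12 cells = 6471  → 141.8701
Σ rows: total corner-gray = 77140  → 1691.2166 mm³

1691.217


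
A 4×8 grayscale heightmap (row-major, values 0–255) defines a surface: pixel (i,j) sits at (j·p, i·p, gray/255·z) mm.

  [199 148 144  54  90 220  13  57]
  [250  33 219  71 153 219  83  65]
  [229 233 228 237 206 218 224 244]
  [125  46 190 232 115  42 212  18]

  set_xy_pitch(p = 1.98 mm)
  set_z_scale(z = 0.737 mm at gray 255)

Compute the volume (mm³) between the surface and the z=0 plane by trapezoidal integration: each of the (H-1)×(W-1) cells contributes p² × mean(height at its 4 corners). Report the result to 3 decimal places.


height_mm = gray/255 × 0.737; cell vol = 1.98² × mean(4 corners)
unit = 1.98² × 0.737 / (4×255) = 0.00283268 mm³ per gray-sum
row 0: Σ corner-gray over 7 cells = 3465  → 9.8152
row 1: Σ corner-gray over 7 cells = 5036  → 14.2654
row 2: Σ corner-gray over 7 cells = 4982  → 14.1124
Σ rows: total corner-gray = 13483  → 38.1930 mm³

38.193


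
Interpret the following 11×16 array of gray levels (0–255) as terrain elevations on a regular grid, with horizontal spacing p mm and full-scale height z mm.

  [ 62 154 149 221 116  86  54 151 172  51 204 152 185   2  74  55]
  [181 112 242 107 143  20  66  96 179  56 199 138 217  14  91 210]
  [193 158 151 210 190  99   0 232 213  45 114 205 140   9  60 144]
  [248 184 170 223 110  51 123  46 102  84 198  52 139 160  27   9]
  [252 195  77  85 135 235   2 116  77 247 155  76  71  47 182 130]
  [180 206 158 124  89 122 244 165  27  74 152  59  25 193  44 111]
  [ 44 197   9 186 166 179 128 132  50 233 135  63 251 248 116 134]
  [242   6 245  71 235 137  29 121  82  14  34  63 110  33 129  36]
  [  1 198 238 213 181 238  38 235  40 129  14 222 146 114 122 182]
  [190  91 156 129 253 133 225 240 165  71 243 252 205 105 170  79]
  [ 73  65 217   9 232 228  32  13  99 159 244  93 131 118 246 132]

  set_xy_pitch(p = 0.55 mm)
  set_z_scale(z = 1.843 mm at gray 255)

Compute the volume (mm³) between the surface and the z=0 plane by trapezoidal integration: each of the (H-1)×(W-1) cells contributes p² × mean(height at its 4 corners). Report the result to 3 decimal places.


height_mm = gray/255 × 1.843; cell vol = 0.55² × mean(4 corners)
unit = 0.55² × 1.843 / (4×255) = 0.000546576 mm³ per gray-sum
row 0: Σ corner-gray over 15 cells = 7410  → 4.0501
row 1: Σ corner-gray over 15 cells = 7740  → 4.2305
row 2: Σ corner-gray over 15 cells = 7584  → 4.1452
row 3: Σ corner-gray over 15 cells = 7377  → 4.0321
row 4: Σ corner-gray over 15 cells = 7437  → 4.0649
row 5: Σ corner-gray over 15 cells = 8019  → 4.3830
row 6: Σ corner-gray over 15 cells = 7260  → 3.9681
row 7: Σ corner-gray over 15 cells = 7335  → 4.0091
row 8: Σ corner-gray over 15 cells = 9584  → 5.2384
row 9: Σ corner-gray over 15 cells = 9122  → 4.9859
Σ rows: total corner-gray = 78868  → 43.1074 mm³

43.107


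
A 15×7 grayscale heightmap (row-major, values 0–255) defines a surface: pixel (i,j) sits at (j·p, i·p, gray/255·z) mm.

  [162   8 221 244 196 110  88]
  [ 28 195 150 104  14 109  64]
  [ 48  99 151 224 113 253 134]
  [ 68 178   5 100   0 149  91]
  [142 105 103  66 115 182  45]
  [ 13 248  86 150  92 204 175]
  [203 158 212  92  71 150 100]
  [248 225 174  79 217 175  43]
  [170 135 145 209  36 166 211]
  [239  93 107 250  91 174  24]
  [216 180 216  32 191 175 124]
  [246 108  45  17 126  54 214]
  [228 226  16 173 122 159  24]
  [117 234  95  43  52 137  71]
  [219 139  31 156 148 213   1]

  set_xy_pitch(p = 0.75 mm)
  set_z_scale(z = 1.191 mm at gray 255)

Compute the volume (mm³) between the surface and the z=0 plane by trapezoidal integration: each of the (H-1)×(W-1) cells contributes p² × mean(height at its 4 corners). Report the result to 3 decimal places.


29.027

height_mm = gray/255 × 1.191; cell vol = 0.75² × mean(4 corners)
unit = 0.75² × 1.191 / (4×255) = 0.000656801 mm³ per gray-sum
row 0: Σ corner-gray over 6 cells = 3044  → 1.9993
row 1: Σ corner-gray over 6 cells = 3098  → 2.0348
row 2: Σ corner-gray over 6 cells = 2885  → 1.8949
row 3: Σ corner-gray over 6 cells = 2352  → 1.5448
row 4: Σ corner-gray over 6 cells = 3077  → 2.0210
row 5: Σ corner-gray over 6 cells = 3417  → 2.2443
row 6: Σ corner-gray over 6 cells = 3700  → 2.4302
row 7: Σ corner-gray over 6 cells = 3794  → 2.4919
row 8: Σ corner-gray over 6 cells = 3456  → 2.2699
row 9: Σ corner-gray over 6 cells = 3621  → 2.3783
row 10: Σ corner-gray over 6 cells = 3088  → 2.0282
row 11: Σ corner-gray over 6 cells = 2804  → 1.8417
row 12: Σ corner-gray over 6 cells = 2954  → 1.9402
row 13: Σ corner-gray over 6 cells = 2904  → 1.9074
Σ rows: total corner-gray = 44194  → 29.0267 mm³
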